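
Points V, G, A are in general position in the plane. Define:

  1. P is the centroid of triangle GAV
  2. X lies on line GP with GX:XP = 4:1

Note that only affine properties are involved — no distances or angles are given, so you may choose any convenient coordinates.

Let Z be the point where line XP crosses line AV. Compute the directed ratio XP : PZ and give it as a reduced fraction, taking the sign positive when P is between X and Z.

XP:PZ = 2/5

Set V = (0, 0), G = (1, 0), A = (0, 1); any affine frame gives the same invariant.
1. P is the centroid of triangle GAV ⇒ P = (1/3, 1/3)
2. X lies on line GP with GX:XP = 4:1 ⇒ X = (7/15, 4/15)
line XP meets AV at Z = (0, 1/2)
P = X + t·(Z−X) with t = 2/7, so XP:PZ = 2/7:5/7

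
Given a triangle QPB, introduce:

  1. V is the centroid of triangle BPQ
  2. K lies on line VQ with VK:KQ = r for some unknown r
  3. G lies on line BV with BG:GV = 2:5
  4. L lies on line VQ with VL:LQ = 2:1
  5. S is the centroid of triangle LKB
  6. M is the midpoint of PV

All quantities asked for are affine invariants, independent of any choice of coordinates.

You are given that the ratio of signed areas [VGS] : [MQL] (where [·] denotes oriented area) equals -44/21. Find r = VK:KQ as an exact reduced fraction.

Set Q = (0, 0), P = (1, 0), B = (0, 1); any affine frame gives the same invariant.
1. V is the centroid of triangle BPQ ⇒ V = (1/3, 1/3)
2. With VK:KQ = r, write λ = r/(r+1) so K = V + λ·(Q−V); K is affine-linear in λ
3. G lies on line BV with BG:GV = 2:5 ⇒ G = (2/21, 17/21)
4. L lies on line VQ with VL:LQ = 2:1 ⇒ L = (1/9, 1/9)
5. S is the centroid of triangle LKB ⇒ S is an affine combination of earlier points and hence also affine-linear in λ
6. M is the midpoint of PV ⇒ M = (2/3, 1/6)
Every point depending on K is an affine combination of K and λ-independent points, so each such coordinate is linear in λ; the λ² term in each signed area is a multiple of (Q−V)×(Q−V) = 0, so 2·[VGS] and 2·[MQL] are each linear in λ. Evaluating at λ=0 and λ=1:
  2·[VGS] = 5/63·λ + 10/189,   2·[MQL] = -1/18
So [VGS]:[MQL] = (5/63·λ + 10/189) / (-1/18). Setting this equal to -44/21:
  5/63·λ + 10/189 = -44/21·(-1/18)  ⇒  λ = 4/5
Then r = λ/(1−λ) = (4/5)/(1/5) = 4. Check: with r = 4, K = (1/15, 1/15) and [VGS]:[MQL] = -44/21 as required.

r = 4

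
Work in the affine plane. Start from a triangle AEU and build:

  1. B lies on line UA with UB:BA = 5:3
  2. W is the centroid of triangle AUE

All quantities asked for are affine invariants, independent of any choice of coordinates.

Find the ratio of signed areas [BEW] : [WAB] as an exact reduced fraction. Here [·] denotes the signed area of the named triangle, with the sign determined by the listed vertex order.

Set A = (0, 0), E = (1, 0), U = (0, 1); any affine frame gives the same invariant.
1. B lies on line UA with UB:BA = 5:3 ⇒ B = (0, 3/8)
2. W is the centroid of triangle AUE ⇒ W = (1/3, 1/3)
2·[BEW] = 1/12, 2·[WAB] = -1/8
[BEW]:[WAB] = 1/12:-1/8 = -2/3

[BEW]:[WAB] = -2/3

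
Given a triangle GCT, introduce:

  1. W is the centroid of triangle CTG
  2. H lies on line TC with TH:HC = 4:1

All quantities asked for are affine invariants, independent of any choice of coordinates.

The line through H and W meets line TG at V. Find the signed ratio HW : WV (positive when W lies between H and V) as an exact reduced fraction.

HW:WV = 7/5

Assign G = (0, 0), C = (1, 0), T = (0, 1) — the answer is frame-independent, so this choice is without loss of generality.
1. W is the centroid of triangle CTG ⇒ W = (1/3, 1/3)
2. H lies on line TC with TH:HC = 4:1 ⇒ H = (4/5, 1/5)
line HW meets TG at V = (0, 3/7)
W = H + t·(V−H) with t = 7/12, so HW:WV = 7/12:5/12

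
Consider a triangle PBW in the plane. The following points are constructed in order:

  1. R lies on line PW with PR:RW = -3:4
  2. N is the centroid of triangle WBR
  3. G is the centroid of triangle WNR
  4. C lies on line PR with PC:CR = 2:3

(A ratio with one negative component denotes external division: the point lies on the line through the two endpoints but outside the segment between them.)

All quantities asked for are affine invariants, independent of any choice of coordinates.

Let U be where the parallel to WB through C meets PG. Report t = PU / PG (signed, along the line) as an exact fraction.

t = 54/35

Choose coordinates P = (0, 0), B = (1, 0), W = (0, 1).
1. R lies on line PW with PR:RW = -3:4 ⇒ R = (0, -3)
2. N is the centroid of triangle WBR ⇒ N = (1/3, -2/3)
3. G is the centroid of triangle WNR ⇒ G = (1/9, -8/9)
4. C lies on line PR with PC:CR = 2:3 ⇒ C = (0, -6/5)
through C parallel to WB: direction (1, -1); meets PG at U = (6/35, -48/35)
U = P + t·(G−P) with t = 54/35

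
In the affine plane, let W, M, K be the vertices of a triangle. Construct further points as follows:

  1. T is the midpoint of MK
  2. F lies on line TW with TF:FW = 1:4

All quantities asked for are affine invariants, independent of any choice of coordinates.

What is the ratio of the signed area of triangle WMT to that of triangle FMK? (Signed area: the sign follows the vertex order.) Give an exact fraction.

[WMT]:[FMK] = 5/2

Assign W = (0, 0), M = (1, 0), K = (0, 1) — the answer is frame-independent, so this choice is without loss of generality.
1. T is the midpoint of MK ⇒ T = (1/2, 1/2)
2. F lies on line TW with TF:FW = 1:4 ⇒ F = (2/5, 2/5)
2·[WMT] = 1/2, 2·[FMK] = 1/5
[WMT]:[FMK] = 1/2:1/5 = 5/2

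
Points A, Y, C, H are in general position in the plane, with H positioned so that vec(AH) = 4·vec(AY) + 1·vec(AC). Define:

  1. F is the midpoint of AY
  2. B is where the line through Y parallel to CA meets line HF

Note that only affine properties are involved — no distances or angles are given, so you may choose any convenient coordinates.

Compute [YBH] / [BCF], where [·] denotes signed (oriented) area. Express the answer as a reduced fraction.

Set A = (0, 0), Y = (1, 0), C = (0, 1), H = (4, 1); any affine frame gives the same invariant.
1. F is the midpoint of AY ⇒ F = (1/2, 0)
2. B is where the line through Y parallel to CA meets line HF ⇒ B = (1, 1/7)
2·[YBH] = -3/7, 2·[BCF] = 4/7
[YBH]:[BCF] = -3/7:4/7 = -3/4

[YBH]:[BCF] = -3/4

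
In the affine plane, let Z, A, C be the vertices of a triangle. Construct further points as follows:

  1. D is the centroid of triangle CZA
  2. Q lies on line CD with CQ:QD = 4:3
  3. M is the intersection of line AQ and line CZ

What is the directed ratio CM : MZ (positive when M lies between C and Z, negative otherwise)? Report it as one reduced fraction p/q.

Set Z = (0, 0), A = (1, 0), C = (0, 1); any affine frame gives the same invariant.
1. D is the centroid of triangle CZA ⇒ D = (1/3, 1/3)
2. Q lies on line CD with CQ:QD = 4:3 ⇒ Q = (4/21, 13/21)
3. M is the intersection of line AQ and line CZ ⇒ M = (0, 13/17)
M = C + t·(Z−C) with t = 4/17, so CM:MZ = t:(1−t) = 4/17:13/17

CM:MZ = 4/13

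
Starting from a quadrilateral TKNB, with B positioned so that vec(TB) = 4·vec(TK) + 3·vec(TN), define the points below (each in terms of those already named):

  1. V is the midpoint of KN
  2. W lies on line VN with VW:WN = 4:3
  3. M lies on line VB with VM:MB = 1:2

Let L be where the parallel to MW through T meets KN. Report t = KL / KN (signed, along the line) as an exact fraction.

t = 23/84

Set T = (0, 0), K = (1, 0), N = (0, 1), B = (4, 3); any affine frame gives the same invariant.
1. V is the midpoint of KN ⇒ V = (1/2, 1/2)
2. W lies on line VN with VW:WN = 4:3 ⇒ W = (3/14, 11/14)
3. M lies on line VB with VM:MB = 1:2 ⇒ M = (5/3, 4/3)
through T parallel to MW: direction (-61/42, -23/42); meets KN at L = (61/84, 23/84)
L = K + t·(N−K) with t = 23/84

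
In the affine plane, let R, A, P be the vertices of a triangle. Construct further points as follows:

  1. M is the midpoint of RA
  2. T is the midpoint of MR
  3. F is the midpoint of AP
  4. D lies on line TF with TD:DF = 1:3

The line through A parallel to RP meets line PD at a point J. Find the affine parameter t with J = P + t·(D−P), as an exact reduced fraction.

t = 16/5

Choose coordinates R = (0, 0), A = (1, 0), P = (0, 1).
1. M is the midpoint of RA ⇒ M = (1/2, 0)
2. T is the midpoint of MR ⇒ T = (1/4, 0)
3. F is the midpoint of AP ⇒ F = (1/2, 1/2)
4. D lies on line TF with TD:DF = 1:3 ⇒ D = (5/16, 1/8)
through A parallel to RP: direction (0, 1); meets PD at J = (1, -9/5)
J = P + t·(D−P) with t = 16/5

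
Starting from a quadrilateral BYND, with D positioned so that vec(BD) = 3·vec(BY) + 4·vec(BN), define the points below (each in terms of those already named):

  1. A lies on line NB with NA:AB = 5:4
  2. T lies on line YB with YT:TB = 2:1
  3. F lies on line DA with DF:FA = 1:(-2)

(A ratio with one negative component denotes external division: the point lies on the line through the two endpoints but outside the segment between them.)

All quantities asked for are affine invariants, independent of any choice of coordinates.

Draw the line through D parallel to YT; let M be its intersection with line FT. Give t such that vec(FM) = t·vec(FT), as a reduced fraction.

t = 8/17

Choose coordinates B = (0, 0), Y = (1, 0), N = (0, 1), D = (3, 4).
1. A lies on line NB with NA:AB = 5:4 ⇒ A = (0, 4/9)
2. T lies on line YB with YT:TB = 2:1 ⇒ T = (1/3, 0)
3. F lies on line DA with DF:FA = 1:(-2) ⇒ F = (6, 68/9)
through D parallel to YT: direction (-2/3, 0); meets FT at M = (10/3, 4)
M = F + t·(T−F) with t = 8/17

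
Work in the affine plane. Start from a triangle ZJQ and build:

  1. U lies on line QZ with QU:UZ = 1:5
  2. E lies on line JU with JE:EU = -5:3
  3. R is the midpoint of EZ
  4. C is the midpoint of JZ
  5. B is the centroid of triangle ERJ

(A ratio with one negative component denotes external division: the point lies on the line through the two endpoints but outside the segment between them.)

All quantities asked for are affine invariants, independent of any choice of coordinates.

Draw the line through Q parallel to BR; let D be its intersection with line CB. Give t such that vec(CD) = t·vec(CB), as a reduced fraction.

t = 24/25

Set Z = (0, 0), J = (1, 0), Q = (0, 1); any affine frame gives the same invariant.
1. U lies on line QZ with QU:UZ = 1:5 ⇒ U = (0, 5/6)
2. E lies on line JU with JE:EU = -5:3 ⇒ E = (-3/2, 25/12)
3. R is the midpoint of EZ ⇒ R = (-3/4, 25/24)
4. C is the midpoint of JZ ⇒ C = (1/2, 0)
5. B is the centroid of triangle ERJ ⇒ B = (-5/12, 25/24)
through Q parallel to BR: direction (-1/3, 0); meets CB at D = (-19/50, 1)
D = C + t·(B−C) with t = 24/25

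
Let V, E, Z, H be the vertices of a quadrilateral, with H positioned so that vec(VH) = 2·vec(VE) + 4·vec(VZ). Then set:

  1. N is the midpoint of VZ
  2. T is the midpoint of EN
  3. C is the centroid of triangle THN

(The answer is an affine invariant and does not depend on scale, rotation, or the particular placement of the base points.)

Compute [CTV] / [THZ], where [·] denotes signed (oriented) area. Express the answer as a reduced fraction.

Choose coordinates V = (0, 0), E = (1, 0), Z = (0, 1), H = (2, 4).
1. N is the midpoint of VZ ⇒ N = (0, 1/2)
2. T is the midpoint of EN ⇒ T = (1/2, 1/4)
3. C is the centroid of triangle THN ⇒ C = (5/6, 19/12)
2·[CTV] = -7/12, 2·[THZ] = 3
[CTV]:[THZ] = -7/12:3 = -7/36

[CTV]:[THZ] = -7/36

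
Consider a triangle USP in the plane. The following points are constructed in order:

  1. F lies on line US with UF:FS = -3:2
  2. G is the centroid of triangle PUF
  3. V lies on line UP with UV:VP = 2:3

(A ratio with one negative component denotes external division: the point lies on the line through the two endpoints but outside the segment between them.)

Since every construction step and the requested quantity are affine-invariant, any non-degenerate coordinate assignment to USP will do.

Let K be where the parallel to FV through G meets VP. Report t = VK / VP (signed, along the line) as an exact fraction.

t = 1/9

Set U = (0, 0), S = (1, 0), P = (0, 1); any affine frame gives the same invariant.
1. F lies on line US with UF:FS = -3:2 ⇒ F = (3, 0)
2. G is the centroid of triangle PUF ⇒ G = (1, 1/3)
3. V lies on line UP with UV:VP = 2:3 ⇒ V = (0, 2/5)
through G parallel to FV: direction (-3, 2/5); meets VP at K = (0, 7/15)
K = V + t·(P−V) with t = 1/9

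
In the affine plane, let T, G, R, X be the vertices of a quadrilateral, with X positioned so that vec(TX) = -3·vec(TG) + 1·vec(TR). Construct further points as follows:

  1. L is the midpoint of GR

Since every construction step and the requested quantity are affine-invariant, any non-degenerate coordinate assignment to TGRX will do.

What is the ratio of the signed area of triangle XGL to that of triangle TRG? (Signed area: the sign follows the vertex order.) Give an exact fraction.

Set T = (0, 0), G = (1, 0), R = (0, 1), X = (-3, 1); any affine frame gives the same invariant.
1. L is the midpoint of GR ⇒ L = (1/2, 1/2)
2·[XGL] = 3/2, 2·[TRG] = -1
[XGL]:[TRG] = 3/2:-1 = -3/2

[XGL]:[TRG] = -3/2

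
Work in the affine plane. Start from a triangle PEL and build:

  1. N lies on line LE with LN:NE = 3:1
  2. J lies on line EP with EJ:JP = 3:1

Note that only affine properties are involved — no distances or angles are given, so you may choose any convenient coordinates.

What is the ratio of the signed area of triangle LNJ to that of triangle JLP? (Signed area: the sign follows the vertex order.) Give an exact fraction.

[LNJ]:[JLP] = -9/4

Work in coordinates with P = (0, 0), E = (1, 0), L = (0, 1).
1. N lies on line LE with LN:NE = 3:1 ⇒ N = (3/4, 1/4)
2. J lies on line EP with EJ:JP = 3:1 ⇒ J = (1/4, 0)
2·[LNJ] = -9/16, 2·[JLP] = 1/4
[LNJ]:[JLP] = -9/16:1/4 = -9/4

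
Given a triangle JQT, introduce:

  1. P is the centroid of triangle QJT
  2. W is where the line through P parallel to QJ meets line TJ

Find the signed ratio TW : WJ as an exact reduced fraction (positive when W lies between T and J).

Set J = (0, 0), Q = (1, 0), T = (0, 1); any affine frame gives the same invariant.
1. P is the centroid of triangle QJT ⇒ P = (1/3, 1/3)
2. W is where the line through P parallel to QJ meets line TJ ⇒ W = (0, 1/3)
W = T + t·(J−T) with t = 2/3, so TW:WJ = t:(1−t) = 2/3:1/3

TW:WJ = 2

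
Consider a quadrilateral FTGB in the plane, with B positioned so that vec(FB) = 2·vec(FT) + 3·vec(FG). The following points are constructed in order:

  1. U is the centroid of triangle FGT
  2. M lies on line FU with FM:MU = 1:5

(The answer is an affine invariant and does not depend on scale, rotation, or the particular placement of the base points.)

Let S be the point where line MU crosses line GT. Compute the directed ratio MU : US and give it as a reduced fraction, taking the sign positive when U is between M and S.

Work in coordinates with F = (0, 0), T = (1, 0), G = (0, 1), B = (2, 3).
1. U is the centroid of triangle FGT ⇒ U = (1/3, 1/3)
2. M lies on line FU with FM:MU = 1:5 ⇒ M = (1/18, 1/18)
line MU meets GT at S = (1/2, 1/2)
U = M + t·(S−M) with t = 5/8, so MU:US = 5/8:3/8

MU:US = 5/3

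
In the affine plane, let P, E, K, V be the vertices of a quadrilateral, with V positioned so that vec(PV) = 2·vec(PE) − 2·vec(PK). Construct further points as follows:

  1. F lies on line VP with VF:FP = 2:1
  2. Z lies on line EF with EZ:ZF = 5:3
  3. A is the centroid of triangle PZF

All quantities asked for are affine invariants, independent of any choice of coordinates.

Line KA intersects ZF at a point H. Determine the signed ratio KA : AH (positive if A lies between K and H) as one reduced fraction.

KA:AH = 7/2

Choose coordinates P = (0, 0), E = (1, 0), K = (0, 1), V = (2, -2).
1. F lies on line VP with VF:FP = 2:1 ⇒ F = (2/3, -2/3)
2. Z lies on line EF with EZ:ZF = 5:3 ⇒ Z = (19/24, -5/12)
3. A is the centroid of triangle PZF ⇒ A = (35/72, -13/36)
line KA meets ZF at H = (5/8, -3/4)
A = K + t·(H−K) with t = 7/9, so KA:AH = 7/9:2/9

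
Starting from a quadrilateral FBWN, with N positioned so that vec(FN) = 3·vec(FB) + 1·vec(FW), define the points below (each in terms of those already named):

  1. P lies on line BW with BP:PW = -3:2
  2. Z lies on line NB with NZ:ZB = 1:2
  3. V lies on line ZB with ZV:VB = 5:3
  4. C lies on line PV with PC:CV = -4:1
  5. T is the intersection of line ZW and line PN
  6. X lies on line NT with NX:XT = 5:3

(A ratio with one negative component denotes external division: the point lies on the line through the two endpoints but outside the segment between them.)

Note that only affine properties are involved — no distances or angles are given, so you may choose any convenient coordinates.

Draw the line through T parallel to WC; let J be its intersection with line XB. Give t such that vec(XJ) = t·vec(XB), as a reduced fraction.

t = -3/53

Assign F = (0, 0), B = (1, 0), W = (0, 1), N = (3, 1) — the answer is frame-independent, so this choice is without loss of generality.
1. P lies on line BW with BP:PW = -3:2 ⇒ P = (-2, 3)
2. Z lies on line NB with NZ:ZB = 1:2 ⇒ Z = (7/3, 2/3)
3. V lies on line ZB with ZV:VB = 5:3 ⇒ V = (3/2, 1/4)
4. C lies on line PV with PC:CV = -4:1 ⇒ C = (8/3, -2/3)
5. T is the intersection of line ZW and line PN ⇒ T = (14/3, 1/3)
6. X lies on line NT with NX:XT = 5:3 ⇒ X = (97/24, 7/12)
through T parallel to WC: direction (8/3, -5/3); meets XB at J = (670/159, 98/159)
J = X + t·(B−X) with t = -3/53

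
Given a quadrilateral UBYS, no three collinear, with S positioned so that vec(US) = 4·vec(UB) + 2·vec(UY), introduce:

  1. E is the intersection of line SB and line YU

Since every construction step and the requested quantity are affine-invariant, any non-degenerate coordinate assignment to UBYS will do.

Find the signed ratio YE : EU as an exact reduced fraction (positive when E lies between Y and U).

YE:EU = -5/2

Work in coordinates with U = (0, 0), B = (1, 0), Y = (0, 1), S = (4, 2).
1. E is the intersection of line SB and line YU ⇒ E = (0, -2/3)
E = Y + t·(U−Y) with t = 5/3, so YE:EU = t:(1−t) = 5/3:-2/3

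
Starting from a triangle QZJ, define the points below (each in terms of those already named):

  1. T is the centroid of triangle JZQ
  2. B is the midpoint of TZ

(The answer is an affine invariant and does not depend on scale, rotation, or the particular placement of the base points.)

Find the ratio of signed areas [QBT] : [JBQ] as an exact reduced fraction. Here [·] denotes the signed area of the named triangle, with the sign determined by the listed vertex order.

[QBT]:[JBQ] = -1/4

Assign Q = (0, 0), Z = (1, 0), J = (0, 1) — the answer is frame-independent, so this choice is without loss of generality.
1. T is the centroid of triangle JZQ ⇒ T = (1/3, 1/3)
2. B is the midpoint of TZ ⇒ B = (2/3, 1/6)
2·[QBT] = 1/6, 2·[JBQ] = -2/3
[QBT]:[JBQ] = 1/6:-2/3 = -1/4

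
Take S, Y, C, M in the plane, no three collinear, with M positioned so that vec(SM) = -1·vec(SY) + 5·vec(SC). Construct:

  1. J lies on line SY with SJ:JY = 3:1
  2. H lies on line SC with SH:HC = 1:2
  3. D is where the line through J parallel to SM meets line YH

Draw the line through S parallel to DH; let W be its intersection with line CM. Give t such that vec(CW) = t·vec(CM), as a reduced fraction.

t = -3/11

Assign S = (0, 0), Y = (1, 0), C = (0, 1), M = (-1, 5) — the answer is frame-independent, so this choice is without loss of generality.
1. J lies on line SY with SJ:JY = 3:1 ⇒ J = (3/4, 0)
2. H lies on line SC with SH:HC = 1:2 ⇒ H = (0, 1/3)
3. D is where the line through J parallel to SM meets line YH ⇒ D = (41/56, 5/56)
through S parallel to DH: direction (-41/56, 41/168); meets CM at W = (3/11, -1/11)
W = C + t·(M−C) with t = -3/11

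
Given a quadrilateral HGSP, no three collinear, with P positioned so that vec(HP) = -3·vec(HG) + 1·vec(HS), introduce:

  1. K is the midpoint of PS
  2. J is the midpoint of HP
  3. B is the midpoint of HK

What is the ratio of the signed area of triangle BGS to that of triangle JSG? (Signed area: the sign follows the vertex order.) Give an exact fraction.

[BGS]:[JSG] = -5/8

Work in coordinates with H = (0, 0), G = (1, 0), S = (0, 1), P = (-3, 1).
1. K is the midpoint of PS ⇒ K = (-3/2, 1)
2. J is the midpoint of HP ⇒ J = (-3/2, 1/2)
3. B is the midpoint of HK ⇒ B = (-3/4, 1/2)
2·[BGS] = 5/4, 2·[JSG] = -2
[BGS]:[JSG] = 5/4:-2 = -5/8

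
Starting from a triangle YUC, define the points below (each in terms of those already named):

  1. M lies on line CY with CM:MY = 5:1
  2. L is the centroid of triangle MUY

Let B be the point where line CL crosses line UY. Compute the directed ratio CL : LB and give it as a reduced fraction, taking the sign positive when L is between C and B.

Work in coordinates with Y = (0, 0), U = (1, 0), C = (0, 1).
1. M lies on line CY with CM:MY = 5:1 ⇒ M = (0, 1/6)
2. L is the centroid of triangle MUY ⇒ L = (1/3, 1/18)
line CL meets UY at B = (6/17, 0)
L = C + t·(B−C) with t = 17/18, so CL:LB = 17/18:1/18

CL:LB = 17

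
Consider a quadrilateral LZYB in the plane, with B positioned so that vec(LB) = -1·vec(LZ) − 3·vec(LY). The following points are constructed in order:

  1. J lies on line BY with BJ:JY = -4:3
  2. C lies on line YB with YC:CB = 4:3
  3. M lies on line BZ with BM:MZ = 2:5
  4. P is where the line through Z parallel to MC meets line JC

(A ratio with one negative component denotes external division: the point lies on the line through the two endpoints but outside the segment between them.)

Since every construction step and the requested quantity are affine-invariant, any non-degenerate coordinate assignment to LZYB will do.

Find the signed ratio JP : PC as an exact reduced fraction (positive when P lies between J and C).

Work in coordinates with L = (0, 0), Z = (1, 0), Y = (0, 1), B = (-1, -3).
1. J lies on line BY with BJ:JY = -4:3 ⇒ J = (3, 13)
2. C lies on line YB with YC:CB = 4:3 ⇒ C = (-4/7, -9/7)
3. M lies on line BZ with BM:MZ = 2:5 ⇒ M = (-3/7, -15/7)
4. P is where the line through Z parallel to MC meets line JC ⇒ P = (1/2, 3)
P = J + t·(C−J) with t = 7/10, so JP:PC = t:(1−t) = 7/10:3/10

JP:PC = 7/3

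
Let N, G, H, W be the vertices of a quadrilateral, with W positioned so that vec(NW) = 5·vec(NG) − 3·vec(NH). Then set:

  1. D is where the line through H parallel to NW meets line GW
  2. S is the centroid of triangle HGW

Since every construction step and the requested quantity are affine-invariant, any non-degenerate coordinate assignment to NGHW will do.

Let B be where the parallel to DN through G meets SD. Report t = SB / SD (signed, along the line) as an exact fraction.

t = 4/13

Choose coordinates N = (0, 0), G = (1, 0), H = (0, 1), W = (5, -3).
1. D is where the line through H parallel to NW meets line GW ⇒ D = (-5/3, 2)
2. S is the centroid of triangle HGW ⇒ S = (2, -2/3)
through G parallel to DN: direction (5/3, -2); meets SD at B = (34/39, 2/13)
B = S + t·(D−S) with t = 4/13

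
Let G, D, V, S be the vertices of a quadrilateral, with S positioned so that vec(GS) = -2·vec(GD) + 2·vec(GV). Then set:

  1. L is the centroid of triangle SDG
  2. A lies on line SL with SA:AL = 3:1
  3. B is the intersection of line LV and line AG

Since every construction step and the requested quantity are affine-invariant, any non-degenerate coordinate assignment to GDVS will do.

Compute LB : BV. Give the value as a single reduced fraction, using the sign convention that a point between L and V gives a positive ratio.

LB:BV = -2/9

Work in coordinates with G = (0, 0), D = (1, 0), V = (0, 1), S = (-2, 2).
1. L is the centroid of triangle SDG ⇒ L = (-1/3, 2/3)
2. A lies on line SL with SA:AL = 3:1 ⇒ A = (-3/4, 1)
3. B is the intersection of line LV and line AG ⇒ B = (-3/7, 4/7)
B = L + t·(V−L) with t = -2/7, so LB:BV = t:(1−t) = -2/7:9/7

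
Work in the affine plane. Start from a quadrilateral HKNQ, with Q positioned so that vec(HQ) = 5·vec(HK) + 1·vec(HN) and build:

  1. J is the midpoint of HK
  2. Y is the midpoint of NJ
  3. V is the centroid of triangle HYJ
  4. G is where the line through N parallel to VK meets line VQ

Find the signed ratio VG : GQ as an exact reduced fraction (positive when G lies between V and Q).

Set H = (0, 0), K = (1, 0), N = (0, 1), Q = (5, 1); any affine frame gives the same invariant.
1. J is the midpoint of HK ⇒ J = (1/2, 0)
2. Y is the midpoint of NJ ⇒ Y = (1/4, 1/2)
3. V is the centroid of triangle HYJ ⇒ V = (1/4, 1/6)
4. G is where the line through N parallel to VK meets line VQ ⇒ G = (75/34, 26/51)
G = V + t·(Q−V) with t = 7/17, so VG:GQ = t:(1−t) = 7/17:10/17

VG:GQ = 7/10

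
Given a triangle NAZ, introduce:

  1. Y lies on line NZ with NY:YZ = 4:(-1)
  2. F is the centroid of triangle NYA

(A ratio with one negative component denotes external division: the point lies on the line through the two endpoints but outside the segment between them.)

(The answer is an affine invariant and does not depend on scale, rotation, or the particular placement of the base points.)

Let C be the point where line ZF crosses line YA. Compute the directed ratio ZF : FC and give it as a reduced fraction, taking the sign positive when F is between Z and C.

ZF:FC = -1/4

Choose coordinates N = (0, 0), A = (1, 0), Z = (0, 1).
1. Y lies on line NZ with NY:YZ = 4:(-1) ⇒ Y = (0, 4/3)
2. F is the centroid of triangle NYA ⇒ F = (1/3, 4/9)
line ZF meets YA at C = (-1, 8/3)
F = Z + t·(C−Z) with t = -1/3, so ZF:FC = -1/3:4/3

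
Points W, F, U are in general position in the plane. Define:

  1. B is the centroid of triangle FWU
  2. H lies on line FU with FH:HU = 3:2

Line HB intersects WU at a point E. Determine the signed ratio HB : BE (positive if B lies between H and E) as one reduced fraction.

Set W = (0, 0), F = (1, 0), U = (0, 1); any affine frame gives the same invariant.
1. B is the centroid of triangle FWU ⇒ B = (1/3, 1/3)
2. H lies on line FU with FH:HU = 3:2 ⇒ H = (2/5, 3/5)
line HB meets WU at E = (0, -1)
B = H + t·(E−H) with t = 1/6, so HB:BE = 1/6:5/6

HB:BE = 1/5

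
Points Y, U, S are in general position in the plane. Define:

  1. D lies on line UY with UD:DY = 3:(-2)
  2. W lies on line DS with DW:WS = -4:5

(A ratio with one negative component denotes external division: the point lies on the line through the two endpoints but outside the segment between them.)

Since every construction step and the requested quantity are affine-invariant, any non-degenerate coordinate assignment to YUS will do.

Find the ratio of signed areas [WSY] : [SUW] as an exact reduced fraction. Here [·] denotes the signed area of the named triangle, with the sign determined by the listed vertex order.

Work in coordinates with Y = (0, 0), U = (1, 0), S = (0, 1).
1. D lies on line UY with UD:DY = 3:(-2) ⇒ D = (-2, 0)
2. W lies on line DS with DW:WS = -4:5 ⇒ W = (-10, -4)
2·[WSY] = -10, 2·[SUW] = -15
[WSY]:[SUW] = -10:-15 = 2/3

[WSY]:[SUW] = 2/3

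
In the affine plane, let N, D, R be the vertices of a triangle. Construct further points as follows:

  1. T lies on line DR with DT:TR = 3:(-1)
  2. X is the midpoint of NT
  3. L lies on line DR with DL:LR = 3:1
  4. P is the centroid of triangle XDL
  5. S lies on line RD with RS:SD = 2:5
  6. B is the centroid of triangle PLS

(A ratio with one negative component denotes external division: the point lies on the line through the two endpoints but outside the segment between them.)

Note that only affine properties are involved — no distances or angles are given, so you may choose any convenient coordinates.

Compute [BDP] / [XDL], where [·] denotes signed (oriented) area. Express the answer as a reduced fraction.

Assign N = (0, 0), D = (1, 0), R = (0, 1) — the answer is frame-independent, so this choice is without loss of generality.
1. T lies on line DR with DT:TR = 3:(-1) ⇒ T = (-1/2, 3/2)
2. X is the midpoint of NT ⇒ X = (-1/4, 3/4)
3. L lies on line DR with DL:LR = 3:1 ⇒ L = (1/4, 3/4)
4. P is the centroid of triangle XDL ⇒ P = (1/3, 1/2)
5. S lies on line RD with RS:SD = 2:5 ⇒ S = (2/7, 5/7)
6. B is the centroid of triangle PLS ⇒ B = (73/252, 55/84)
2·[BDP] = -41/504, 2·[XDL] = 3/8
[BDP]:[XDL] = -41/504:3/8 = -41/189

[BDP]:[XDL] = -41/189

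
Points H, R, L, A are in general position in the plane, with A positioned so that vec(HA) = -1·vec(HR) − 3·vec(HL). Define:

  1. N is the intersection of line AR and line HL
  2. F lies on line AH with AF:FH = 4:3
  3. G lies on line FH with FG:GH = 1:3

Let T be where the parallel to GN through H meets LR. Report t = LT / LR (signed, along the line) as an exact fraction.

Choose coordinates H = (0, 0), R = (1, 0), L = (0, 1), A = (-1, -3).
1. N is the intersection of line AR and line HL ⇒ N = (0, -3/2)
2. F lies on line AH with AF:FH = 4:3 ⇒ F = (-3/7, -9/7)
3. G lies on line FH with FG:GH = 1:3 ⇒ G = (-9/28, -27/28)
through H parallel to GN: direction (9/28, -15/28); meets LR at T = (-3/2, 5/2)
T = L + t·(R−L) with t = -3/2

t = -3/2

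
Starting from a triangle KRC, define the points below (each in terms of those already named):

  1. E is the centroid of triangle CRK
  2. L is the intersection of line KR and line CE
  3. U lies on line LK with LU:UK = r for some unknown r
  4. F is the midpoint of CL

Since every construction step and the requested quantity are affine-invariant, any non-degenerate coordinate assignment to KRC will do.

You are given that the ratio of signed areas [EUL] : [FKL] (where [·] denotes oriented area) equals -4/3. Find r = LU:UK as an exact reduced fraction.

Work in coordinates with K = (0, 0), R = (1, 0), C = (0, 1).
1. E is the centroid of triangle CRK ⇒ E = (1/3, 1/3)
2. L is the intersection of line KR and line CE ⇒ L = (1/2, 0)
3. With LU:UK = r, write λ = r/(r+1) so U = L + λ·(K−L); U is affine-linear in λ
4. F is the midpoint of CL ⇒ F = (1/4, 1/2)
Every point depending on U is an affine combination of U and λ-independent points, so each such coordinate is linear in λ; the λ² term in each signed area is a multiple of (K−L)×(K−L) = 0, so 2·[EUL] and 2·[FKL] are each linear in λ. Evaluating at λ=0 and λ=1:
  2·[EUL] = 1/6·λ,   2·[FKL] = 1/4
So [EUL]:[FKL] = (1/6·λ) / (1/4). Setting this equal to -4/3:
  1/6·λ = -4/3·(1/4)  ⇒  λ = -2
Then r = λ/(1−λ) = (-2)/(3) = -2/3. Check: with r = -2/3, U = (3/2, 0) and [EUL]:[FKL] = -4/3 as required.

r = -2/3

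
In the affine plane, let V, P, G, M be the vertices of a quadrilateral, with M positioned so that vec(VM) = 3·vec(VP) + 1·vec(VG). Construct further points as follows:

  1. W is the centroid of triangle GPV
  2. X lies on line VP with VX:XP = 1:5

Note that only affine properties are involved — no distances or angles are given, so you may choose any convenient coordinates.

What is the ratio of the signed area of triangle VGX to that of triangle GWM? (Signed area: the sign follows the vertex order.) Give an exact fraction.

[VGX]:[GWM] = -1/12

Assign V = (0, 0), P = (1, 0), G = (0, 1), M = (3, 1) — the answer is frame-independent, so this choice is without loss of generality.
1. W is the centroid of triangle GPV ⇒ W = (1/3, 1/3)
2. X lies on line VP with VX:XP = 1:5 ⇒ X = (1/6, 0)
2·[VGX] = -1/6, 2·[GWM] = 2
[VGX]:[GWM] = -1/6:2 = -1/12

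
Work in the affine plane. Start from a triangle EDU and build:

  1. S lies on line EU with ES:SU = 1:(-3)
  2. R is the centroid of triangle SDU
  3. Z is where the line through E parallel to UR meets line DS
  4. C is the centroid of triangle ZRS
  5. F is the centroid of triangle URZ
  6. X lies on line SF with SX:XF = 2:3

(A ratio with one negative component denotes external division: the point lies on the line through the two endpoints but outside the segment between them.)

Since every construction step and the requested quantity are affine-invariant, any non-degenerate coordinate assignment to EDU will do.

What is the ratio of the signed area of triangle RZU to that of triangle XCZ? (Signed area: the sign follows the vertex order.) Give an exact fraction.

[RZU]:[XCZ] = 20

Assign E = (0, 0), D = (1, 0), U = (0, 1) — the answer is frame-independent, so this choice is without loss of generality.
1. S lies on line EU with ES:SU = 1:(-3) ⇒ S = (0, -1/2)
2. R is the centroid of triangle SDU ⇒ R = (1/3, 1/6)
3. Z is where the line through E parallel to UR meets line DS ⇒ Z = (1/6, -5/12)
4. C is the centroid of triangle ZRS ⇒ C = (1/6, -1/4)
5. F is the centroid of triangle URZ ⇒ F = (1/6, 1/4)
6. X lies on line SF with SX:XF = 2:3 ⇒ X = (1/15, -1/5)
2·[RZU] = -1/3, 2·[XCZ] = -1/60
[RZU]:[XCZ] = -1/3:-1/60 = 20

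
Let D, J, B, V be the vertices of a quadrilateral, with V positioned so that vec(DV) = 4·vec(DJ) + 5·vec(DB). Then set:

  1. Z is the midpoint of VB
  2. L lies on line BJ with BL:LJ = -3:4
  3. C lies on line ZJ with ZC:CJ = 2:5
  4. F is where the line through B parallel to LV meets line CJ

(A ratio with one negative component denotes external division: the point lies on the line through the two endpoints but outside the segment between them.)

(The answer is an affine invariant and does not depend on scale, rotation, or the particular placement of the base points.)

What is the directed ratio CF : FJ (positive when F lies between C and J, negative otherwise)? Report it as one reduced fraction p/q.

CF:FJ = 11/14

Choose coordinates D = (0, 0), J = (1, 0), B = (0, 1), V = (4, 5).
1. Z is the midpoint of VB ⇒ Z = (2, 3)
2. L lies on line BJ with BL:LJ = -3:4 ⇒ L = (-3, 4)
3. C lies on line ZJ with ZC:CJ = 2:5 ⇒ C = (12/7, 15/7)
4. F is where the line through B parallel to LV meets line CJ ⇒ F = (7/5, 6/5)
F = C + t·(J−C) with t = 11/25, so CF:FJ = t:(1−t) = 11/25:14/25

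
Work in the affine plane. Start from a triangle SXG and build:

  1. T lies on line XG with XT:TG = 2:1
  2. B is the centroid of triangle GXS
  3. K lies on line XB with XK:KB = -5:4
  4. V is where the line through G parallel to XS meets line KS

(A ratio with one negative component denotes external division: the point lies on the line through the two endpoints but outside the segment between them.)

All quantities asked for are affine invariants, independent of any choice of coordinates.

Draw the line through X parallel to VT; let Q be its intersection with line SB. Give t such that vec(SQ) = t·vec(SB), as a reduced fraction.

t = 15/31

Choose coordinates S = (0, 0), X = (1, 0), G = (0, 1).
1. T lies on line XG with XT:TG = 2:1 ⇒ T = (1/3, 2/3)
2. B is the centroid of triangle GXS ⇒ B = (1/3, 1/3)
3. K lies on line XB with XK:KB = -5:4 ⇒ K = (-7/3, 5/3)
4. V is where the line through G parallel to XS meets line KS ⇒ V = (-7/5, 1)
through X parallel to VT: direction (26/15, -1/3); meets SB at Q = (5/31, 5/31)
Q = S + t·(B−S) with t = 15/31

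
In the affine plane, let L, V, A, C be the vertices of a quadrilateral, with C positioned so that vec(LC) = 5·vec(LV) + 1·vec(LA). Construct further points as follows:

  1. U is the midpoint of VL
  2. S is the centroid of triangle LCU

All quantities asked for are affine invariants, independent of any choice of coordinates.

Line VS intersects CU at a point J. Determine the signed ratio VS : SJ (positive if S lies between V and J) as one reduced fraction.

Assign L = (0, 0), V = (1, 0), A = (0, 1), C = (5, 1) — the answer is frame-independent, so this choice is without loss of generality.
1. U is the midpoint of VL ⇒ U = (1/2, 0)
2. S is the centroid of triangle LCU ⇒ S = (11/6, 1/3)
line VS meets CU at J = (13/8, 1/4)
S = V + t·(J−V) with t = 4/3, so VS:SJ = 4/3:-1/3

VS:SJ = -4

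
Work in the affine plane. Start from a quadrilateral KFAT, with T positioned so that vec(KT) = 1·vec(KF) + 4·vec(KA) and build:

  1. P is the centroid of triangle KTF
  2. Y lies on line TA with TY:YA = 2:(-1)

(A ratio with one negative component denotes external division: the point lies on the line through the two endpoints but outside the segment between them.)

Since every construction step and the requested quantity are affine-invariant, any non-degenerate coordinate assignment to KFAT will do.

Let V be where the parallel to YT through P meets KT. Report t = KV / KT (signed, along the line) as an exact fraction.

Work in coordinates with K = (0, 0), F = (1, 0), A = (0, 1), T = (1, 4).
1. P is the centroid of triangle KTF ⇒ P = (2/3, 4/3)
2. Y lies on line TA with TY:YA = 2:(-1) ⇒ Y = (-1, -2)
through P parallel to YT: direction (2, 6); meets KT at V = (-2/3, -8/3)
V = K + t·(T−K) with t = -2/3

t = -2/3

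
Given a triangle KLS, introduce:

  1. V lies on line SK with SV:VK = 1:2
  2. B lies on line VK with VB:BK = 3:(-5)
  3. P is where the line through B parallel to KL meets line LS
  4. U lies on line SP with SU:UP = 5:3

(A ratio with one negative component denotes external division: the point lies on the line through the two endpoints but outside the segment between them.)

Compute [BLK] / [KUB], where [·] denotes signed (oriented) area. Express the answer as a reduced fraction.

[BLK]:[KUB] = 12/5

Work in coordinates with K = (0, 0), L = (1, 0), S = (0, 1).
1. V lies on line SK with SV:VK = 1:2 ⇒ V = (0, 2/3)
2. B lies on line VK with VB:BK = 3:(-5) ⇒ B = (0, 5/3)
3. P is where the line through B parallel to KL meets line LS ⇒ P = (-2/3, 5/3)
4. U lies on line SP with SU:UP = 5:3 ⇒ U = (-5/12, 17/12)
2·[BLK] = -5/3, 2·[KUB] = -25/36
[BLK]:[KUB] = -5/3:-25/36 = 12/5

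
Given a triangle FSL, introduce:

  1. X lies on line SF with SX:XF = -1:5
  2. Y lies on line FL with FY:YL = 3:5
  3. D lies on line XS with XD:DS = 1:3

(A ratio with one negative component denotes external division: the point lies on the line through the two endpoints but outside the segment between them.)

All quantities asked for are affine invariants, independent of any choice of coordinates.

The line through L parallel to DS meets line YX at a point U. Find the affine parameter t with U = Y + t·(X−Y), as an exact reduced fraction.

t = -5/3

Set F = (0, 0), S = (1, 0), L = (0, 1); any affine frame gives the same invariant.
1. X lies on line SF with SX:XF = -1:5 ⇒ X = (5/4, 0)
2. Y lies on line FL with FY:YL = 3:5 ⇒ Y = (0, 3/8)
3. D lies on line XS with XD:DS = 1:3 ⇒ D = (19/16, 0)
through L parallel to DS: direction (-3/16, 0); meets YX at U = (-25/12, 1)
U = Y + t·(X−Y) with t = -5/3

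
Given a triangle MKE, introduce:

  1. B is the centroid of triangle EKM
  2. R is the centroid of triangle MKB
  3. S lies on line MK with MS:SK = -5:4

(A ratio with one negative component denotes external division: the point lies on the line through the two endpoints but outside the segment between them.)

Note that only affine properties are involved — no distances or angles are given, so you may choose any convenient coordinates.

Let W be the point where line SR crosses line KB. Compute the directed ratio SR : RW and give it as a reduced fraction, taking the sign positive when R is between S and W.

SR:RW = -13

Work in coordinates with M = (0, 0), K = (1, 0), E = (0, 1).
1. B is the centroid of triangle EKM ⇒ B = (1/3, 1/3)
2. R is the centroid of triangle MKB ⇒ R = (4/9, 1/9)
3. S lies on line MK with MS:SK = -5:4 ⇒ S = (5, 0)
line SR meets KB at W = (31/39, 4/39)
R = S + t·(W−S) with t = 13/12, so SR:RW = 13/12:-1/12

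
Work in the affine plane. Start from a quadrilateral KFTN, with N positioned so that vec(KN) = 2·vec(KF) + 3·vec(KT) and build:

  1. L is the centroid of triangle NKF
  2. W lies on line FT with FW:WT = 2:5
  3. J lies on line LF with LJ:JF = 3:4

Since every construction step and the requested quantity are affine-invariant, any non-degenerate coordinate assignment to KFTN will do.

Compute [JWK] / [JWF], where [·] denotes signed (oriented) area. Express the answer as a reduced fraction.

[JWK]:[JWF] = -3/4

Set K = (0, 0), F = (1, 0), T = (0, 1), N = (2, 3); any affine frame gives the same invariant.
1. L is the centroid of triangle NKF ⇒ L = (1, 1)
2. W lies on line FT with FW:WT = 2:5 ⇒ W = (5/7, 2/7)
3. J lies on line LF with LJ:JF = 3:4 ⇒ J = (1, 4/7)
2·[JWK] = -6/49, 2·[JWF] = 8/49
[JWK]:[JWF] = -6/49:8/49 = -3/4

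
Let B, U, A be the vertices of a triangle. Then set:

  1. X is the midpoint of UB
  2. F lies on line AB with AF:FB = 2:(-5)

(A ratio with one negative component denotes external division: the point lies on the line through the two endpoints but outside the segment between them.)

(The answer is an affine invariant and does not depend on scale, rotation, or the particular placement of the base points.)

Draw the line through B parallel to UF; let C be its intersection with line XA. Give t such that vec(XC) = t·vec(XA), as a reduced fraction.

Choose coordinates B = (0, 0), U = (1, 0), A = (0, 1).
1. X is the midpoint of UB ⇒ X = (1/2, 0)
2. F lies on line AB with AF:FB = 2:(-5) ⇒ F = (0, 5/3)
through B parallel to UF: direction (-1, 5/3); meets XA at C = (3, -5)
C = X + t·(A−X) with t = -5

t = -5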